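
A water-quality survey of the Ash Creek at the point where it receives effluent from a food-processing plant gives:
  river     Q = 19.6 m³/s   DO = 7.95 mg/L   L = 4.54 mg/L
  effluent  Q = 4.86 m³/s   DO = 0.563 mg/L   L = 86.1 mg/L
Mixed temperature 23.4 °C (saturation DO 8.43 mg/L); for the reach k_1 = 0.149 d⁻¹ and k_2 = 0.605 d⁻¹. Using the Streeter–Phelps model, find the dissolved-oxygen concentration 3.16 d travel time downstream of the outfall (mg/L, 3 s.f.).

DO ≈ 4.91 mg/L

Mixed DO = (19.6×7.95 + 4.86×0.563)/(19.6+4.86) = 158.6/24.46 = 6.482 mg/L.
Mixed L₀ = (19.6×4.54 + 4.86×86.1)/(24.46) = 507.4/24.46 = 20.75 mg/L.
Initial deficit D₀ = C_s − DO₀ = 8.43 − 6.482 = 1.948 mg/L.
D(3.16) = [0.149×20.75/(0.605−0.149)](e^(−0.149×3.16) − e^(−0.605×3.16)) + 1.948 e^(−0.605×3.16)
= 6.779 × (0.6245 − 0.1478) + 1.948 × 0.1478 = 3.519 mg/L.
DO = 8.43 − 3.519 = 4.911 mg/L.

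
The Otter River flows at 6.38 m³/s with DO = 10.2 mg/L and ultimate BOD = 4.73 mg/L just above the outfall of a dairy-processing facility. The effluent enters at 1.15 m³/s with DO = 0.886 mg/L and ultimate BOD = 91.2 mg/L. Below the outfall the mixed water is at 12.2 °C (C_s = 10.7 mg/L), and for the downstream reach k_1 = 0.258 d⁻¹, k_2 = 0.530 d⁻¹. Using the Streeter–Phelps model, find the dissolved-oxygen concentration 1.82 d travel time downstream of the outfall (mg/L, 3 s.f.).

Mixed DO = (6.38×10.2 + 1.15×0.886)/(6.38+1.15) = 66.09/7.530 = 8.778 mg/L.
Mixed L₀ = (6.38×4.73 + 1.15×91.2)/(7.530) = 135.1/7.530 = 17.94 mg/L.
Initial deficit D₀ = C_s − DO₀ = 10.7 − 8.778 = 1.922 mg/L.
D(1.82) = [0.258×17.94/(0.530−0.258)](e^(−0.258×1.82) − e^(−0.530×1.82)) + 1.922 e^(−0.530×1.82)
= 17.01 × (0.6253 − 0.3811) + 1.922 × 0.3811 = 4.886 mg/L.
DO = 10.7 − 4.886 = 5.814 mg/L.

DO ≈ 5.81 mg/L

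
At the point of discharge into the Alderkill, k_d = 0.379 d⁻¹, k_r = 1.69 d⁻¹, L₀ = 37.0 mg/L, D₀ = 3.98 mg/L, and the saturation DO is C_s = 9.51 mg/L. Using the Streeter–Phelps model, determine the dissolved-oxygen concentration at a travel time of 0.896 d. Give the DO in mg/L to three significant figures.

k_d L₀/(k_r−k_d) = 0.379×37.0/(1.69−0.379) = 14.02/1.311 = 10.70 mg/L.
e^(−k_d t) = e^(−0.379×0.8960) = 0.7121; e^(−k_r t) = e^(−1.69×0.8960) = 0.2200.
D = 10.70 × (0.7121 − 0.2200) + 3.98 × 0.2200 = 5.264 + 0.8755 = 6.139 mg/L.
DO = C_s − D = 9.51 − 6.139 = 3.371 mg/L.

DO ≈ 3.37 mg/L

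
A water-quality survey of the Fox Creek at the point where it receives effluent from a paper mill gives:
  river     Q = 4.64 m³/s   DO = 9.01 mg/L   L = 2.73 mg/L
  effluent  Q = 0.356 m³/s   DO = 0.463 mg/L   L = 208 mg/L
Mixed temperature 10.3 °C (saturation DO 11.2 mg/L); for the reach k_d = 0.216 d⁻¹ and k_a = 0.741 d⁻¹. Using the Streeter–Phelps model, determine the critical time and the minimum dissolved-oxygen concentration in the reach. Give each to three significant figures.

Mixed DO = (4.64×9.01 + 0.356×0.463)/(4.64+0.356) = 41.97/4.996 = 8.401 mg/L.
Mixed L₀ = (4.64×2.73 + 0.356×208)/(4.996) = 86.72/4.996 = 17.36 mg/L.
Initial deficit D₀ = C_s − DO₀ = 11.2 − 8.401 = 2.799 mg/L.
t_c = (1/0.5250) ln[(0.741/0.216)(1 − 2.799×0.5250/(0.216×17.36))] = 1.905 × ln(2.086) = 1.400 d.
D_c = (0.216/0.741) × 17.36 × e^(−0.216×1.400) = 0.2915 × 17.36 × 0.7390 = 3.739 mg/L.
Minimum DO = 11.2 − 3.739 = 7.461 mg/L.

t_c ≈ 1.40 d; minimum DO ≈ 7.46 mg/L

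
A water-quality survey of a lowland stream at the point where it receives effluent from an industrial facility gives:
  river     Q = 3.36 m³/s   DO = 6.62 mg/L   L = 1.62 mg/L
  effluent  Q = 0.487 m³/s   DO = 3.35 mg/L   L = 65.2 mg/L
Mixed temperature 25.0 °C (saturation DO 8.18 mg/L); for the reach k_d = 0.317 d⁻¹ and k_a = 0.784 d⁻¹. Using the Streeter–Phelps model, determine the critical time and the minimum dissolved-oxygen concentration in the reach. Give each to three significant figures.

Mixed DO = (3.36×6.62 + 0.487×3.35)/(3.36+0.487) = 23.87/3.847 = 6.206 mg/L.
Mixed L₀ = (3.36×1.62 + 0.487×65.2)/(3.847) = 37.20/3.847 = 9.669 mg/L.
Initial deficit D₀ = C_s − DO₀ = 8.18 − 6.206 = 1.974 mg/L.
t_c = (1/0.4670) ln[(0.784/0.317)(1 − 1.974×0.4670/(0.317×9.669))] = 2.141 × ln(1.729) = 1.173 d.
D_c = (0.317/0.784) × 9.669 × e^(−0.317×1.173) = 0.4043 × 9.669 × 0.6895 = 2.695 mg/L.
Minimum DO = 8.18 − 2.695 = 5.485 mg/L.

t_c ≈ 1.17 d; minimum DO ≈ 5.48 mg/L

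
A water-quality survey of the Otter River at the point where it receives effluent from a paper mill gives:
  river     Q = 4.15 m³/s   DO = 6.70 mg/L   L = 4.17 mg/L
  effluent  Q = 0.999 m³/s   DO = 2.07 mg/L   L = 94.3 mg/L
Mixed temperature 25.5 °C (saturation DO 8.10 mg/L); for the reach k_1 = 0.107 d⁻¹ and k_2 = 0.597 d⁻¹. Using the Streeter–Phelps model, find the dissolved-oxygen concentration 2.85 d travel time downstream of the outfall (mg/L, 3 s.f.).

DO ≈ 5.06 mg/L

Mixed DO = (4.15×6.70 + 0.999×2.07)/(4.15+0.999) = 29.87/5.149 = 5.802 mg/L.
Mixed L₀ = (4.15×4.17 + 0.999×94.3)/(5.149) = 111.5/5.149 = 21.66 mg/L.
Initial deficit D₀ = C_s − DO₀ = 8.10 − 5.802 = 2.298 mg/L.
D(2.85) = [0.107×21.66/(0.597−0.107)](e^(−0.107×2.85) − e^(−0.597×2.85)) + 2.298 e^(−0.597×2.85)
= 4.729 × (0.7372 − 0.1824) + 2.298 × 0.1824 = 3.043 mg/L.
DO = 8.10 − 3.043 = 5.057 mg/L.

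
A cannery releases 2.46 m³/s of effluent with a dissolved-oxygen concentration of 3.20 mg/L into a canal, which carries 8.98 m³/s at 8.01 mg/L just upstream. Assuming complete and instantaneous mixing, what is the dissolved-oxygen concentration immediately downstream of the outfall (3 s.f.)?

Flow-weighted mixing: C = (Q_r C_r + Q_w C_w)/(Q_r + Q_w)
= (8.98×8.01 + 2.46×3.20)/(8.98 + 2.46) = 79.80/11.44 = 6.976 mg/L.

6.98 mg/L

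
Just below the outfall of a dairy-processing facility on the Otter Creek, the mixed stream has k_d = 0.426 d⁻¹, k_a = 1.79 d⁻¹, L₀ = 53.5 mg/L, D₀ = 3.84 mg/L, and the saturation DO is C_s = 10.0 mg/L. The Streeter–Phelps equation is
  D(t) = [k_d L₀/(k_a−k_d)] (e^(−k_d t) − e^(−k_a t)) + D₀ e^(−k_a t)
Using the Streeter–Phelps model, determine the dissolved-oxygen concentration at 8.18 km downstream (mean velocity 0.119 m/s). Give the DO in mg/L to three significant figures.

DO ≈ 1.19 mg/L

Travel time t = x/v = 8.18 km / (0.119 m/s) = 8180 m / 0.119 m/s = 68740 s = 0.7956 d.
k_d L₀/(k_a−k_d) = 0.426×53.5/(1.79−0.426) = 22.79/1.364 = 16.71 mg/L.
e^(−k_d t) = e^(−0.426×0.7956) = 0.7125; e^(−k_a t) = e^(−1.79×0.7956) = 0.2407.
D = 16.71 × (0.7125 − 0.2407) + 3.84 × 0.2407 = 7.884 + 0.9244 = 8.808 mg/L.
DO = C_s − D = 10.0 − 8.808 = 1.192 mg/L.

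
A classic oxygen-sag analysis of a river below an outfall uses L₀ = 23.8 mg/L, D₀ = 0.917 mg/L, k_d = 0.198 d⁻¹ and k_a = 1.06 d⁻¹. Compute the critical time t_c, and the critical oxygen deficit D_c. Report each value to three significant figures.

With k_a/k_d = 5.354 and 1 − D₀(k_a−k_d)/(k_d L₀) = 0.8323,
t_c = ln(5.354 × 0.8323) / (1.06 − 0.198) = ln(4.456) / 0.8620 = 1.494/0.8620 = 1.733 d.
D_c = (k_d/k_a) L₀ e^(−k_d t_c) = (0.198/1.06) × 23.8 × e^(−0.198×1.733) = 0.1868 × 23.8 × 0.7095 = 3.154 mg/L.

t_c ≈ 1.73 d; D_c ≈ 3.15 mg/L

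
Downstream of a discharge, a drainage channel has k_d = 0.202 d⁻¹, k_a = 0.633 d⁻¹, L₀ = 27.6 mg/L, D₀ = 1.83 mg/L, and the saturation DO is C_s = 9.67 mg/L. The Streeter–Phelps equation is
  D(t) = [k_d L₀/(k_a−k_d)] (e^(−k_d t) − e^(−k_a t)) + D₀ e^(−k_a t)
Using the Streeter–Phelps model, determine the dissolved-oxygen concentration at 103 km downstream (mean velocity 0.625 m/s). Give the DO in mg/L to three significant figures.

DO ≈ 4.19 mg/L

Travel time t = x/v = 103 km / (0.625 m/s) = 103000 m / 0.625 m/s = 164800 s = 1.907 d.
k_d L₀/(k_a−k_d) = 0.202×27.6/(0.633−0.202) = 5.575/0.4310 = 12.94 mg/L.
e^(−k_d t) = e^(−0.202×1.907) = 0.6802; e^(−k_a t) = e^(−0.633×1.907) = 0.2990.
D = 12.94 × (0.6802 − 0.2990) + 1.83 × 0.2990 = 4.932 + 0.5471 = 5.479 mg/L.
DO = C_s − D = 9.67 − 5.479 = 4.191 mg/L.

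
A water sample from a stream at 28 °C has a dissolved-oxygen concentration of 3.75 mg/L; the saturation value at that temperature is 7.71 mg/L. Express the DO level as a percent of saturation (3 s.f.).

% saturation = C/C_s × 100 = 3.75/7.71 × 100 = 48.6 %.

48.6 % saturation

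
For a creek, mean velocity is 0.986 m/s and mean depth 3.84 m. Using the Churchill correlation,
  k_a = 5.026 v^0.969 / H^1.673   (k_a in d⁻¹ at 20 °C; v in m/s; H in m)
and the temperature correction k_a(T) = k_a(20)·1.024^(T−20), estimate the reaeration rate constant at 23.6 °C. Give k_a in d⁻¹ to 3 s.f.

k_a(20) = 5.026 × 0.986^0.969 / 3.84^1.673 = 5.026 × 0.9864 / 9.497 = 0.5220 d⁻¹.
k_a(23.6) = 0.5220 × 1.024^(23.6−20) = 0.5220 × 1.089 = 0.5686 d⁻¹.

k_a ≈ 0.569 d⁻¹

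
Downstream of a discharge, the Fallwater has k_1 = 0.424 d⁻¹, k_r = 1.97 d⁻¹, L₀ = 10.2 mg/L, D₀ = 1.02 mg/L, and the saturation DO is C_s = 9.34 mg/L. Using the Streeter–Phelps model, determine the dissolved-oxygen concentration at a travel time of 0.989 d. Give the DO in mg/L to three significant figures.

DO ≈ 7.75 mg/L

k_1 L₀/(k_r−k_1) = 0.424×10.2/(1.97−0.424) = 4.325/1.546 = 2.797 mg/L.
e^(−k_1 t) = e^(−0.424×0.9890) = 0.6575; e^(−k_r t) = e^(−1.97×0.9890) = 0.1425.
D = 2.797 × (0.6575 − 0.1425) + 1.02 × 0.1425 = 1.441 + 0.1454 = 1.586 mg/L.
DO = C_s − D = 9.34 − 1.586 = 7.754 mg/L.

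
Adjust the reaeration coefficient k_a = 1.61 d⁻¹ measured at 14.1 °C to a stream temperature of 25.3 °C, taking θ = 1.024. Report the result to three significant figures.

k_a(T₂) = k_a(T₁) · θ^(T₂−T₁) = 1.61 × 1.024^(25.3−14.1)
= 1.61 × 1.024^11.2 = 1.61 × 1.304 = 2.100 d⁻¹.

k_a ≈ 2.10 d⁻¹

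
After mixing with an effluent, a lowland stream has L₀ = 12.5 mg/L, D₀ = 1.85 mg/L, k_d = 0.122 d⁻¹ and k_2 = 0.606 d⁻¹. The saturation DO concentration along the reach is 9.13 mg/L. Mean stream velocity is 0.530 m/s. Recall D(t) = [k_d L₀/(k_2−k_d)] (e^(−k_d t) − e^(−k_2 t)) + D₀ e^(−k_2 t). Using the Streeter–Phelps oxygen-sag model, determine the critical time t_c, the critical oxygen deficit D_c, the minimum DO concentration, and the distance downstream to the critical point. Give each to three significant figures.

t_c = [1/(k_2−k_d)] ln[(k_2/k_d)(1 − D₀(k_2−k_d)/(k_d L₀))]
= [1/(0.606−0.122)] ln[(0.606/0.122)(1 − 1.85×0.4840/(0.122×12.5))]
= (1/0.4840) ln[4.967 × 0.4129] = 2.066 × ln(2.051) = 2.066 × 0.7182 = 1.484 d.
D_c = (k_d/k_2) L₀ e^(−k_d t_c) = (0.122/0.606) × 12.5 × e^(−0.122×1.484) = 0.2013 × 12.5 × 0.8344 = 2.100 mg/L.
Minimum DO = C_s − D_c = 9.13 − 2.100 = 7.030 mg/L.
x_c = v t_c = 0.530 m/s × 1.484 d × 86400 s/d = 67950 m ≈ 67.9 km.

t_c ≈ 1.48 d; D_c ≈ 2.10 mg/L; min DO ≈ 7.03 mg/L; x_c ≈ 67.9 km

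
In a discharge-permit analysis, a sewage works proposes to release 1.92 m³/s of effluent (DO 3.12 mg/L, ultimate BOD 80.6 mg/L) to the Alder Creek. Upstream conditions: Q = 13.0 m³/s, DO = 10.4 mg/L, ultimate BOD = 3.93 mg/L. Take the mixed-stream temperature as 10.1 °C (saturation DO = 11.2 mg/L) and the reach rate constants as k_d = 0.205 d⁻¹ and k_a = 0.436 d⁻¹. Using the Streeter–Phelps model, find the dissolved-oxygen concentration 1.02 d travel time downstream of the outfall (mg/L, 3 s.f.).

Mixed DO = (13.0×10.4 + 1.92×3.12)/(13.0+1.92) = 141.2/14.92 = 9.463 mg/L.
Mixed L₀ = (13.0×3.93 + 1.92×80.6)/(14.92) = 205.8/14.92 = 13.80 mg/L.
Initial deficit D₀ = C_s − DO₀ = 11.2 − 9.463 = 1.737 mg/L.
D(1.02) = [0.205×13.80/(0.436−0.205)](e^(−0.205×1.02) − e^(−0.436×1.02)) + 1.737 e^(−0.436×1.02)
= 12.24 × (0.8113 − 0.6410) + 1.737 × 0.6410 = 3.199 mg/L.
DO = 11.2 − 3.199 = 8.001 mg/L.

DO ≈ 8.00 mg/L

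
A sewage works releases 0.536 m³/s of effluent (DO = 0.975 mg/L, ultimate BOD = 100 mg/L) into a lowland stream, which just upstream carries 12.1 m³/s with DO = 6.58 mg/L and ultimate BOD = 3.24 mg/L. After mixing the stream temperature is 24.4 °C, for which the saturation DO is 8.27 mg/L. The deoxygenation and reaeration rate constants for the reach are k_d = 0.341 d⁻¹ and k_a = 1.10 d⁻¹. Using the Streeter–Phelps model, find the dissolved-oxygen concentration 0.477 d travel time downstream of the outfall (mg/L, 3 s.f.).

DO ≈ 6.28 mg/L

Mixed DO = (12.1×6.58 + 0.536×0.975)/(12.1+0.536) = 80.14/12.64 = 6.342 mg/L.
Mixed L₀ = (12.1×3.24 + 0.536×100)/(12.64) = 92.80/12.64 = 7.344 mg/L.
Initial deficit D₀ = C_s − DO₀ = 8.27 − 6.342 = 1.928 mg/L.
D(0.477) = [0.341×7.344/(1.10−0.341)](e^(−0.341×0.477) − e^(−1.10×0.477)) + 1.928 e^(−1.10×0.477)
= 3.300 × (0.8499 − 0.5917) + 1.928 × 0.5917 = 1.993 mg/L.
DO = 8.27 − 1.993 = 6.277 mg/L.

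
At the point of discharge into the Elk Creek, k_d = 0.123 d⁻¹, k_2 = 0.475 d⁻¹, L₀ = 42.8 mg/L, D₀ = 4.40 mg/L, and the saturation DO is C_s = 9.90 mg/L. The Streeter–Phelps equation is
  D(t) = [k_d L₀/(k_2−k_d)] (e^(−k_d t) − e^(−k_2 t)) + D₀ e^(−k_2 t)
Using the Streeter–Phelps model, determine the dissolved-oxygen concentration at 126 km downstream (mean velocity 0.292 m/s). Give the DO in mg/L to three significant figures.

Travel time t = x/v = 126 km / (0.292 m/s) = 126000 m / 0.292 m/s = 431500 s = 4.994 d.
k_d L₀/(k_2−k_d) = 0.123×42.8/(0.475−0.123) = 5.264/0.3520 = 14.96 mg/L.
e^(−k_d t) = e^(−0.123×4.994) = 0.5410; e^(−k_2 t) = e^(−0.475×4.994) = 0.09327.
D = 14.96 × (0.5410 − 0.09327) + 4.40 × 0.09327 = 6.696 + 0.4104 = 7.107 mg/L.
DO = C_s − D = 9.90 − 7.107 = 2.793 mg/L.

DO ≈ 2.79 mg/L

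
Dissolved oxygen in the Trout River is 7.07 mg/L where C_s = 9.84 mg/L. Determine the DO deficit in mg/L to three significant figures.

D = C_s − C = 9.84 − 7.07 = 2.77 mg/L.

D ≈ 2.77 mg/L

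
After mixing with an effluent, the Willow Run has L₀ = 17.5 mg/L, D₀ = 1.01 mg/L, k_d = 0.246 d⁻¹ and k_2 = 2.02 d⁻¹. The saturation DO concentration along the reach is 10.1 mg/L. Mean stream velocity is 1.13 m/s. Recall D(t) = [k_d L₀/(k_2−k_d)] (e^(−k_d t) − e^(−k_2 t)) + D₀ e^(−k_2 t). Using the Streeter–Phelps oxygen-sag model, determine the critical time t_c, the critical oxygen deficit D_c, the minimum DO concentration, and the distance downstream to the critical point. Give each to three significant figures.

t_c = [1/(k_2−k_d)] ln[(k_2/k_d)(1 − D₀(k_2−k_d)/(k_d L₀))]
= [1/(2.02−0.246)] ln[(2.02/0.246)(1 − 1.01×1.774/(0.246×17.5))]
= (1/1.774) ln[8.211 × 0.5838] = 0.5637 × ln(4.794) = 0.5637 × 1.567 = 0.8835 d.
L(t_c) = L₀ e^(−k_d t_c) = 17.5 × 0.8047 = 14.08 mg/L, and at the critical point k_2 D_c = k_d L, so D_c = (0.246/2.02) × 14.08 = 1.715 mg/L.
Minimum DO = C_s − D_c = 10.1 − 1.715 = 8.385 mg/L.
x_c = v t_c = 1.13 m/s × 0.8835 d × 86400 s/d = 86260 m ≈ 86.3 km.

t_c ≈ 0.883 d; D_c ≈ 1.71 mg/L; min DO ≈ 8.39 mg/L; x_c ≈ 86.3 km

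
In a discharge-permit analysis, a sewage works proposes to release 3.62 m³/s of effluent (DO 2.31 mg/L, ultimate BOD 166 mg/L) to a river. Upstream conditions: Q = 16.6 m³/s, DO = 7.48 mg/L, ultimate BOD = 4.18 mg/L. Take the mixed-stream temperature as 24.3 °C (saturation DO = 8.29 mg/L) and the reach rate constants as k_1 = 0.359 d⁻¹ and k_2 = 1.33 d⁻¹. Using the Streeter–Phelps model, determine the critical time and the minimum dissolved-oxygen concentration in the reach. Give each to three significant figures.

t_c ≈ 1.19 d; minimum DO ≈ 2.46 mg/L

Mixed DO = (16.6×7.48 + 3.62×2.31)/(16.6+3.62) = 132.5/20.22 = 6.554 mg/L.
Mixed L₀ = (16.6×4.18 + 3.62×166)/(20.22) = 670.3/20.22 = 33.15 mg/L.
Initial deficit D₀ = C_s − DO₀ = 8.29 − 6.554 = 1.736 mg/L.
t_c = (1/0.9710) ln[(1.33/0.359)(1 − 1.736×0.9710/(0.359×33.15))] = 1.030 × ln(3.180) = 1.191 d.
D_c = (0.359/1.33) × 33.15 × e^(−0.359×1.191) = 0.2699 × 33.15 × 0.6520 = 5.834 mg/L.
Minimum DO = 8.29 − 5.834 = 2.456 mg/L.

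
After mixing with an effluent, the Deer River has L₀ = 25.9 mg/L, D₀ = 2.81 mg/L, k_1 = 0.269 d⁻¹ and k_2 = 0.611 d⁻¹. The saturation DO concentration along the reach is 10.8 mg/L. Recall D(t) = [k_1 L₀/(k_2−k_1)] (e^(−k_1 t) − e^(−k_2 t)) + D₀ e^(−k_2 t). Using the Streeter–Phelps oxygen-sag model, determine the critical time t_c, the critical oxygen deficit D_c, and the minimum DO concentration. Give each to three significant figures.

At the critical point dD/dt = 0, so k_1 L₀ e^(−k_1 t) = k_2 D. Substituting D(t) from the Streeter–Phelps equation and solving for t gives
t_c = ln[(k_2/k_1)(1 − D₀(k_2−k_1)/(k_1 L₀))] / (k_2−k_1).
Here k_2−k_1 = 0.3420 d⁻¹ and 1 − D₀(k_2−k_1)/(k_1 L₀) = 1 − 2.81×0.3420/(0.269×25.9) = 0.8621, so
t_c = ln(2.271 × 0.8621) / 0.3420 = 0.6720 / 0.3420 = 1.965 d.
L(t_c) = L₀ e^(−k_1 t_c) = 25.9 × 0.5895 = 15.27 mg/L, and at the critical point k_2 D_c = k_1 L, so D_c = (0.269/0.611) × 15.27 = 6.722 mg/L.
Minimum DO = C_s − D_c = 10.8 − 6.722 = 4.078 mg/L.

t_c ≈ 1.96 d; D_c ≈ 6.72 mg/L; min DO ≈ 4.08 mg/L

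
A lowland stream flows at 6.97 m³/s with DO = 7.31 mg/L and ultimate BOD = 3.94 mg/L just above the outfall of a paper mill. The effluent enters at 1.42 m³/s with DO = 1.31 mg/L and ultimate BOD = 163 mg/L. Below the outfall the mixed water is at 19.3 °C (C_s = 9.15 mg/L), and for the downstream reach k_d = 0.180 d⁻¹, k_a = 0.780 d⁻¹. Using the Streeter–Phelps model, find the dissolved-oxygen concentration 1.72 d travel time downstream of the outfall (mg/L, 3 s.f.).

Mixed DO = (6.97×7.31 + 1.42×1.31)/(6.97+1.42) = 52.81/8.390 = 6.295 mg/L.
Mixed L₀ = (6.97×3.94 + 1.42×163)/(8.390) = 258.9/8.390 = 30.86 mg/L.
Initial deficit D₀ = C_s − DO₀ = 9.15 − 6.295 = 2.855 mg/L.
D(1.72) = [0.180×30.86/(0.780−0.180)](e^(−0.180×1.72) − e^(−0.780×1.72)) + 2.855 e^(−0.780×1.72)
= 9.258 × (0.7337 − 0.2614) + 2.855 × 0.2614 = 5.119 mg/L.
DO = 9.15 − 5.119 = 4.031 mg/L.

DO ≈ 4.03 mg/L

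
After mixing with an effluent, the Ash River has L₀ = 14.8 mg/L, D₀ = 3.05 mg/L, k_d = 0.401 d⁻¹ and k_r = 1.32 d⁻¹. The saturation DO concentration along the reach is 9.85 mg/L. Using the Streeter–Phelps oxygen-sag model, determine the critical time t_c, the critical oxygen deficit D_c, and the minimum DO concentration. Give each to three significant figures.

t_c = [1/(k_r−k_d)] ln[(k_r/k_d)(1 − D₀(k_r−k_d)/(k_d L₀))]
= [1/(1.32−0.401)] ln[(1.32/0.401)(1 − 3.05×0.9190/(0.401×14.8))]
= (1/0.9190) ln[3.292 × 0.5277] = 1.088 × ln(1.737) = 1.088 × 0.5522 = 0.6009 d.
D_c = (k_d/k_r) L₀ e^(−k_d t_c) = (0.401/1.32) × 14.8 × e^(−0.401×0.6009) = 0.3038 × 14.8 × 0.7859 = 3.533 mg/L.
Minimum DO = C_s − D_c = 9.85 − 3.533 = 6.317 mg/L.

t_c ≈ 0.601 d; D_c ≈ 3.53 mg/L; min DO ≈ 6.32 mg/L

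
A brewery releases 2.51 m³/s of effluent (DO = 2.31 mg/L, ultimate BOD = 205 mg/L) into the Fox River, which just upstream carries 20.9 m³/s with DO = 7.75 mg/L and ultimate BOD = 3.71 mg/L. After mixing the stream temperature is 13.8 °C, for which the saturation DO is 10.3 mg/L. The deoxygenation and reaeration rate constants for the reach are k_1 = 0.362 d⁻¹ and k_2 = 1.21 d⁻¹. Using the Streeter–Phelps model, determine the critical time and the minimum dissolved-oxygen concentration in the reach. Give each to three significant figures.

Mixed DO = (20.9×7.75 + 2.51×2.31)/(20.9+2.51) = 167.8/23.41 = 7.167 mg/L.
Mixed L₀ = (20.9×3.71 + 2.51×205)/(23.41) = 592.1/23.41 = 25.29 mg/L.
Initial deficit D₀ = C_s − DO₀ = 10.3 − 7.167 = 3.133 mg/L.
t_c = (1/0.8480) ln[(1.21/0.362)(1 − 3.133×0.8480/(0.362×25.29))] = 1.179 × ln(2.373) = 1.019 d.
D_c = (0.362/1.21) × 25.29 × e^(−0.362×1.019) = 0.2992 × 25.29 × 0.6916 = 5.233 mg/L.
Minimum DO = 10.3 − 5.233 = 5.067 mg/L.

t_c ≈ 1.02 d; minimum DO ≈ 5.07 mg/L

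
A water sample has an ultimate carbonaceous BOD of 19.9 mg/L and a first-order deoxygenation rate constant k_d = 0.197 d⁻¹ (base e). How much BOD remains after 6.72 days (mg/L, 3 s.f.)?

L ≈ 5.30 mg/L

L_t = L₀ e^(−k_d t) = 19.9 × e^(−0.197×6.72) = 19.9 × 0.2661 = 5.296 mg/L.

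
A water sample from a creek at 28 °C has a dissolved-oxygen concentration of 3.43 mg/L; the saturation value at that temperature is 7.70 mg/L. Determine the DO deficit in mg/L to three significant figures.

D = C_s − C = 7.70 − 3.43 = 4.27 mg/L.

D ≈ 4.27 mg/L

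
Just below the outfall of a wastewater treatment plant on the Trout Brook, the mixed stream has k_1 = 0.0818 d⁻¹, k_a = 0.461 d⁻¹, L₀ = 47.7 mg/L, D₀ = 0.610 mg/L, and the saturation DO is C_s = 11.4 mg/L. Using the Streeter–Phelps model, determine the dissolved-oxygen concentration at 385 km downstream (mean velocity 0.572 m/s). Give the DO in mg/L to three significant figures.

Travel time t = x/v = 385 km / (0.572 m/s) = 385000 m / 0.572 m/s = 673100 s = 7.790 d.
k_1 L₀/(k_a−k_1) = 0.0818×47.7/(0.461−0.0818) = 3.902/0.3792 = 10.29 mg/L.
e^(−k_1 t) = e^(−0.0818×7.790) = 0.5287; e^(−k_a t) = e^(−0.461×7.790) = 0.02756.
D = 10.29 × (0.5287 − 0.02756) + 0.610 × 0.02756 = 5.157 + 0.01681 = 5.174 mg/L.
DO = C_s − D = 11.4 − 5.174 = 6.226 mg/L.

DO ≈ 6.23 mg/L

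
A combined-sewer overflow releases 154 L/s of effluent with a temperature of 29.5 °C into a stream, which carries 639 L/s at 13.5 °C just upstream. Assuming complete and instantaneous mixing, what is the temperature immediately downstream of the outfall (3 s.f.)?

Flow-weighted mixing: C = (Q_r C_r + Q_w C_w)/(Q_r + Q_w)
= (639×13.5 + 154×29.5)/(639 + 154) = 13170/793.0 = 16.61 °C.

16.6 °C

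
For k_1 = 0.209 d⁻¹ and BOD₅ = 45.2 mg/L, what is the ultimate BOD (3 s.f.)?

L₀ ≈ 69.7 mg/L

BOD₅ = L₀(1 − e^(−5k_1)) ⇒ L₀ = BOD₅ / (1 − e^(−5×0.209))
= 45.2 / (1 − 0.3517) = 45.2 / 0.6483 = 69.72 mg/L.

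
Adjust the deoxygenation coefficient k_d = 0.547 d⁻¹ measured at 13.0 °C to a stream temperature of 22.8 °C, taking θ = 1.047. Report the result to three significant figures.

k_d(T₂) = k_d(T₁) · θ^(T₂−T₁) = 0.547 × 1.047^(22.8−13.0)
= 0.547 × 1.047^9.80 = 0.547 × 1.568 = 0.8580 d⁻¹.

k_d ≈ 0.858 d⁻¹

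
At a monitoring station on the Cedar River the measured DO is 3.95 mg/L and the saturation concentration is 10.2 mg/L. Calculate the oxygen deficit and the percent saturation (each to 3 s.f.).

D = C_s − C = 10.2 − 3.95 = 6.25 mg/L.
% saturation = 3.95/10.2 × 100 = 38.7 %.

D ≈ 6.25 mg/L; 38.7 % saturation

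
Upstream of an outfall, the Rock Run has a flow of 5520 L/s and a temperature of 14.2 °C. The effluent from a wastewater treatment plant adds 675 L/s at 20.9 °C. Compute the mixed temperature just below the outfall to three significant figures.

Flow-weighted mixing: C = (Q_r C_r + Q_w C_w)/(Q_r + Q_w)
= (5520×14.2 + 675×20.9)/(5520 + 675) = 92490/6195 = 14.93 °C.

14.9 °C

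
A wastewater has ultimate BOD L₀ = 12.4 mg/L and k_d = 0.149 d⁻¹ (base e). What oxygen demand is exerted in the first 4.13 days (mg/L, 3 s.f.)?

y ≈ 5.70 mg/L

y_t = L₀(1 − e^(−k_d t)) = 12.4 × (1 − e^(−0.149×4.13))
= 12.4 × (1 − 0.5404) = 12.4 × 0.4596 = 5.699 mg/L.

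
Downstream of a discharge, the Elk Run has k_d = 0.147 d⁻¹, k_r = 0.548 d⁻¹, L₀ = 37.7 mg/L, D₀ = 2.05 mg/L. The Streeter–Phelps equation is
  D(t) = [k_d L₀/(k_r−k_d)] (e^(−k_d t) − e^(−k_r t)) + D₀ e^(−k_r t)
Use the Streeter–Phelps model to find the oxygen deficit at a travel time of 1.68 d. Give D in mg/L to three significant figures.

k_d L₀/(k_r−k_d) = 0.147×37.7/(0.548−0.147) = 5.542/0.4010 = 13.82 mg/L.
e^(−k_d t) = e^(−0.147×1.680) = 0.7812; e^(−k_r t) = e^(−0.548×1.680) = 0.3983.
D = 13.82 × (0.7812 − 0.3983) + 2.05 × 0.3983 = 5.292 + 0.8164 = 6.108 mg/L.

D ≈ 6.11 mg/L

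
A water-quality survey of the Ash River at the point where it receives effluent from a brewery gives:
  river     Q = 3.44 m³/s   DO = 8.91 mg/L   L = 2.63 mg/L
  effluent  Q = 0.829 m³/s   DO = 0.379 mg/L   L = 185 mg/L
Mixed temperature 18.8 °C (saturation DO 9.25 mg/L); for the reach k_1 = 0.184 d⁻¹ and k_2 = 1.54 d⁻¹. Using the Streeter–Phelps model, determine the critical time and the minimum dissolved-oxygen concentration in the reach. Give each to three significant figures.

t_c ≈ 1.21 d; minimum DO ≈ 5.61 mg/L

Mixed DO = (3.44×8.91 + 0.829×0.379)/(3.44+0.829) = 30.96/4.269 = 7.253 mg/L.
Mixed L₀ = (3.44×2.63 + 0.829×185)/(4.269) = 162.4/4.269 = 38.04 mg/L.
Initial deficit D₀ = C_s − DO₀ = 9.25 − 7.253 = 1.997 mg/L.
t_c = (1/1.356) ln[(1.54/0.184)(1 − 1.997×1.356/(0.184×38.04))] = 0.7375 × ln(5.132) = 1.206 d.
D_c = (0.184/1.54) × 38.04 × e^(−0.184×1.206) = 0.1195 × 38.04 × 0.8010 = 3.641 mg/L.
Minimum DO = 9.25 − 3.641 = 5.609 mg/L.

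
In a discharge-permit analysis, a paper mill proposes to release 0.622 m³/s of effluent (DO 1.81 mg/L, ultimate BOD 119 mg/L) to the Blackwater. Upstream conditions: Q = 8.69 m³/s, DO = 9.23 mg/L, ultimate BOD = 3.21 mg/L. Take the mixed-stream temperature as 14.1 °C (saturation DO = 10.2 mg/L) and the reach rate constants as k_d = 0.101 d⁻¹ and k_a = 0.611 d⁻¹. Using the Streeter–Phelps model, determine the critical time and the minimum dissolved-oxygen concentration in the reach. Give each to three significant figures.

t_c ≈ 1.32 d; minimum DO ≈ 8.62 mg/L

Mixed DO = (8.69×9.23 + 0.622×1.81)/(8.69+0.622) = 81.33/9.312 = 8.734 mg/L.
Mixed L₀ = (8.69×3.21 + 0.622×119)/(9.312) = 101.9/9.312 = 10.94 mg/L.
Initial deficit D₀ = C_s − DO₀ = 10.2 − 8.734 = 1.466 mg/L.
t_c = (1/0.5100) ln[(0.611/0.101)(1 − 1.466×0.5100/(0.101×10.94))] = 1.961 × ln(1.959) = 1.318 d.
D_c = (0.101/0.611) × 10.94 × e^(−0.101×1.318) = 0.1653 × 10.94 × 0.8753 = 1.584 mg/L.
Minimum DO = 10.2 − 1.584 = 8.616 mg/L.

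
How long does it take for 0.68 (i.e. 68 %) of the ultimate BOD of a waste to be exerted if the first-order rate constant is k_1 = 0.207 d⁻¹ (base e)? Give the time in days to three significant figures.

y/L₀ = 1 − e^(−k_1 t) = 0.68 ⇒ e^(−k_1 t) = 0.320
t = −ln(0.320) / 0.207 = 1.139 / 0.207 = 5.505 d.

t ≈ 5.50 d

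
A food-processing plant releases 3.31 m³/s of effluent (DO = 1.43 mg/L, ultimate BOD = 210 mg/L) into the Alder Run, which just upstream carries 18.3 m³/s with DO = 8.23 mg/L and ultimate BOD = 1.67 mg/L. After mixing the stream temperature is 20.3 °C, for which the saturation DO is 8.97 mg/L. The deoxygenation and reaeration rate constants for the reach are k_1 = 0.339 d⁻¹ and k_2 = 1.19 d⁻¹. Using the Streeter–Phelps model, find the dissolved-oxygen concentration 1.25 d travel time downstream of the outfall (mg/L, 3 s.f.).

Mixed DO = (18.3×8.23 + 3.31×1.43)/(18.3+3.31) = 155.3/21.61 = 7.188 mg/L.
Mixed L₀ = (18.3×1.67 + 3.31×210)/(21.61) = 725.7/21.61 = 33.58 mg/L.
Initial deficit D₀ = C_s − DO₀ = 8.97 − 7.188 = 1.782 mg/L.
D(1.25) = [0.339×33.58/(1.19−0.339)](e^(−0.339×1.25) − e^(−1.19×1.25)) + 1.782 e^(−1.19×1.25)
= 13.38 × (0.6546 − 0.2259) + 1.782 × 0.2259 = 6.136 mg/L.
DO = 8.97 − 6.136 = 2.834 mg/L.

DO ≈ 2.83 mg/L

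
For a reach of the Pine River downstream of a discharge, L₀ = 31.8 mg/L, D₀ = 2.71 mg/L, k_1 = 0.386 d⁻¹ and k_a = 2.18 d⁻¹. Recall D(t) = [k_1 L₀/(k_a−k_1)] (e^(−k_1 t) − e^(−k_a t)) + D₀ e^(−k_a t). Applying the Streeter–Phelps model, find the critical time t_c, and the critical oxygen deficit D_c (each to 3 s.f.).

t_c ≈ 0.684 d; D_c ≈ 4.32 mg/L

t_c = [1/(k_a−k_1)] ln[(k_a/k_1)(1 − D₀(k_a−k_1)/(k_1 L₀))]
= [1/(2.18−0.386)] ln[(2.18/0.386)(1 − 2.71×1.794/(0.386×31.8))]
= (1/1.794) ln[5.648 × 0.6039] = 0.5574 × ln(3.411) = 0.5574 × 1.227 = 0.6839 d.
D_c = (k_1/k_a) L₀ e^(−k_1 t_c) = (0.386/2.18) × 31.8 × e^(−0.386×0.6839) = 0.1771 × 31.8 × 0.7680 = 4.324 mg/L.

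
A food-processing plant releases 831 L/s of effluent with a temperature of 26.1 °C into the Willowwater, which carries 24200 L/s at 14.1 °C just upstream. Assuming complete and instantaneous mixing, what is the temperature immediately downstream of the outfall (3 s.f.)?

Flow-weighted mixing: C = (Q_r C_r + Q_w C_w)/(Q_r + Q_w)
= (24200×14.1 + 831×26.1)/(24200 + 831) = 362900/25030 = 14.50 °C.

14.5 °C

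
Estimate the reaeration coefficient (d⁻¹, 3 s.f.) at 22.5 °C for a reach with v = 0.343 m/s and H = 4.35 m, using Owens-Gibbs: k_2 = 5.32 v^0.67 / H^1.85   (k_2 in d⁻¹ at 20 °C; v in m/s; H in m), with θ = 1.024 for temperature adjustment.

k_2(20) = 5.32 × 0.343^0.67 / 4.35^1.85 = 5.32 × 0.4883 / 15.18 = 0.1711 d⁻¹.
k_2(22.5) = 0.1711 × 1.024^(22.5−20) = 0.1711 × 1.061 = 0.1816 d⁻¹.

k_2 ≈ 0.182 d⁻¹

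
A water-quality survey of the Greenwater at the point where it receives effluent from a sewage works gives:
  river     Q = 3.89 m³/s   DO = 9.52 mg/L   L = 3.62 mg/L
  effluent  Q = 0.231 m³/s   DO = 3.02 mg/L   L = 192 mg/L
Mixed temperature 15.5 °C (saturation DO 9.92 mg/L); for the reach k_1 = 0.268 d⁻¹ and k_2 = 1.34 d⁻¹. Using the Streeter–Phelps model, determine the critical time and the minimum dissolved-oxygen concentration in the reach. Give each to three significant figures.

t_c ≈ 1.27 d; minimum DO ≈ 7.90 mg/L

Mixed DO = (3.89×9.52 + 0.231×3.02)/(3.89+0.231) = 37.73/4.121 = 9.156 mg/L.
Mixed L₀ = (3.89×3.62 + 0.231×192)/(4.121) = 58.43/4.121 = 14.18 mg/L.
Initial deficit D₀ = C_s − DO₀ = 9.92 − 9.156 = 0.7644 mg/L.
t_c = (1/1.072) ln[(1.34/0.268)(1 − 0.7644×1.072/(0.268×14.18))] = 0.9328 × ln(3.922) = 1.275 d.
D_c = (0.268/1.34) × 14.18 × e^(−0.268×1.275) = 0.2000 × 14.18 × 0.7106 = 2.015 mg/L.
Minimum DO = 9.92 − 2.015 = 7.905 mg/L.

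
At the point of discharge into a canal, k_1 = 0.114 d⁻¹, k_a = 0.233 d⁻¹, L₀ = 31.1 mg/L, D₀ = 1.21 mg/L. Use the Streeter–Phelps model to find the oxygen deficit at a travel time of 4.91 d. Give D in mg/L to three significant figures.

k_1 L₀/(k_a−k_1) = 0.114×31.1/(0.233−0.114) = 3.545/0.1190 = 29.79 mg/L.
e^(−k_1 t) = e^(−0.114×4.910) = 0.5714; e^(−k_a t) = e^(−0.233×4.910) = 0.3185.
D = 29.79 × (0.5714 − 0.3185) + 1.21 × 0.3185 = 7.532 + 0.3854 = 7.918 mg/L.

D ≈ 7.92 mg/L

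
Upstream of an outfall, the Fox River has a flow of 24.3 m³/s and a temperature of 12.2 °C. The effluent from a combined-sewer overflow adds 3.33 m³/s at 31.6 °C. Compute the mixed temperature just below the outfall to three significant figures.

14.5 °C

Flow-weighted mixing: C = (Q_r C_r + Q_w C_w)/(Q_r + Q_w)
= (24.3×12.2 + 3.33×31.6)/(24.3 + 3.33) = 401.7/27.63 = 14.54 °C.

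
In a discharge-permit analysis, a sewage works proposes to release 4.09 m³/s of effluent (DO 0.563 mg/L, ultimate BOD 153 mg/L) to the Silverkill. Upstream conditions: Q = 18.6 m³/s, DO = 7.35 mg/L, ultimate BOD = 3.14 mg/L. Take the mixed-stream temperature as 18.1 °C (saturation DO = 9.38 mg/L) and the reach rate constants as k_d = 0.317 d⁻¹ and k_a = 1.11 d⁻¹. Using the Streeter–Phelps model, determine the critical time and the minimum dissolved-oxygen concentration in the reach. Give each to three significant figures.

t_c ≈ 1.18 d; minimum DO ≈ 3.46 mg/L

Mixed DO = (18.6×7.35 + 4.09×0.563)/(18.6+4.09) = 139.0/22.69 = 6.127 mg/L.
Mixed L₀ = (18.6×3.14 + 4.09×153)/(22.69) = 684.2/22.69 = 30.15 mg/L.
Initial deficit D₀ = C_s − DO₀ = 9.38 − 6.127 = 3.253 mg/L.
t_c = (1/0.7930) ln[(1.11/0.317)(1 − 3.253×0.7930/(0.317×30.15))] = 1.261 × ln(2.556) = 1.184 d.
D_c = (0.317/1.11) × 30.15 × e^(−0.317×1.184) = 0.2856 × 30.15 × 0.6871 = 5.917 mg/L.
Minimum DO = 9.38 − 5.917 = 3.463 mg/L.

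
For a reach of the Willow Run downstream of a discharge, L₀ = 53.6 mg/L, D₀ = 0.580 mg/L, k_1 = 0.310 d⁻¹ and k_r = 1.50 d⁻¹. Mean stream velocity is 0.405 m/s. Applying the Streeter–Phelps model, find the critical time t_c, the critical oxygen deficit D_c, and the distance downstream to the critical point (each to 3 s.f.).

t_c ≈ 1.29 d; D_c ≈ 7.43 mg/L; x_c ≈ 45.1 km

t_c = [1/(k_r−k_1)] ln[(k_r/k_1)(1 − D₀(k_r−k_1)/(k_1 L₀))]
= [1/(1.50−0.310)] ln[(1.50/0.310)(1 − 0.580×1.190/(0.310×53.6))]
= (1/1.190) ln[4.839 × 0.9585] = 0.8403 × ln(4.638) = 0.8403 × 1.534 = 1.289 d.
D_c = (k_1/k_r) L₀ e^(−k_1 t_c) = (0.310/1.50) × 53.6 × e^(−0.310×1.289) = 0.2067 × 53.6 × 0.6705 = 7.428 mg/L.
x_c = v t_c = 0.405 m/s × 1.289 d × 86400 s/d = 45110 m ≈ 45.1 km.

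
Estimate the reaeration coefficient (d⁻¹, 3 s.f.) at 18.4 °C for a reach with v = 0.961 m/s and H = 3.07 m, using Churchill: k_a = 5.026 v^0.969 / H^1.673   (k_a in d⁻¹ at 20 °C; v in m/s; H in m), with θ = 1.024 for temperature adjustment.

k_a ≈ 0.713 d⁻¹

k_a(20) = 5.026 × 0.961^0.969 / 3.07^1.673 = 5.026 × 0.9622 / 6.531 = 0.7405 d⁻¹.
k_a(18.4) = 0.7405 × 1.024^(18.4−20) = 0.7405 × 0.9628 = 0.7129 d⁻¹.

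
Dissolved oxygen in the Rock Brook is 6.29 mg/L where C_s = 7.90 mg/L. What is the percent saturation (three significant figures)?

% saturation = C/C_s × 100 = 6.29/7.90 × 100 = 79.6 %.

79.6 % saturation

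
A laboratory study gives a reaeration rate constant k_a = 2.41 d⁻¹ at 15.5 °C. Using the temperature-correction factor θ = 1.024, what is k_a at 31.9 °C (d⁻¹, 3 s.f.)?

k_a(T₂) = k_a(T₁) · θ^(T₂−T₁) = 2.41 × 1.024^(31.9−15.5)
= 2.41 × 1.024^16.4 = 2.41 × 1.475 = 3.556 d⁻¹.

k_a ≈ 3.56 d⁻¹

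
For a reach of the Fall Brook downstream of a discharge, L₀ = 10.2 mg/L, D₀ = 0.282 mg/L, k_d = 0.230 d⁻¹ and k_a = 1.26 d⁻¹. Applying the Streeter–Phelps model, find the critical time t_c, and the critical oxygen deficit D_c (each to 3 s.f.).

t_c ≈ 1.52 d; D_c ≈ 1.31 mg/L

With k_a/k_d = 5.478 and 1 − D₀(k_a−k_d)/(k_d L₀) = 0.8762,
t_c = ln(5.478 × 0.8762) / (1.26 − 0.230) = ln(4.800) / 1.030 = 1.569/1.030 = 1.523 d.
L(t_c) = L₀ e^(−k_d t_c) = 10.2 × 0.7045 = 7.186 mg/L, and at the critical point k_a D_c = k_d L, so D_c = (0.230/1.26) × 7.186 = 1.312 mg/L.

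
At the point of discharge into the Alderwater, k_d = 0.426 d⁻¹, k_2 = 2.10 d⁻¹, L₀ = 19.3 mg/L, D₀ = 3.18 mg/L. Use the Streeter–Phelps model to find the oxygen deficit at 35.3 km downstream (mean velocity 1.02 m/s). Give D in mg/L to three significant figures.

D ≈ 3.39 mg/L

Travel time t = x/v = 35.3 km / (1.02 m/s) = 35300 m / 1.02 m/s = 34610 s = 0.4006 d.
k_d L₀/(k_2−k_d) = 0.426×19.3/(2.10−0.426) = 8.222/1.674 = 4.911 mg/L.
e^(−k_d t) = e^(−0.426×0.4006) = 0.8431; e^(−k_2 t) = e^(−2.10×0.4006) = 0.4312.
D = 4.911 × (0.8431 − 0.4312) + 3.18 × 0.4312 = 2.023 + 1.371 = 3.394 mg/L.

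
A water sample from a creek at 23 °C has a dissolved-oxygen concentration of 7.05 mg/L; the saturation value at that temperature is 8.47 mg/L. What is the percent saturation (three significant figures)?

% saturation = C/C_s × 100 = 7.05/8.47 × 100 = 83.2 %.

83.2 % saturation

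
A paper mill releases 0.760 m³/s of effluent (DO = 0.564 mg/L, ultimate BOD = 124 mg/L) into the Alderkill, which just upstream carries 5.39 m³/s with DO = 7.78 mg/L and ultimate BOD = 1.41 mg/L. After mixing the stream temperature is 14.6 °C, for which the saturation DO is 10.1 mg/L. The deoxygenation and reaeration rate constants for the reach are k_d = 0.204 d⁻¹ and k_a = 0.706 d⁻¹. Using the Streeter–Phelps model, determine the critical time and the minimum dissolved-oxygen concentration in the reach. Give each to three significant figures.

t_c ≈ 1.18 d; minimum DO ≈ 6.34 mg/L

Mixed DO = (5.39×7.78 + 0.760×0.564)/(5.39+0.760) = 42.36/6.150 = 6.888 mg/L.
Mixed L₀ = (5.39×1.41 + 0.760×124)/(6.150) = 101.8/6.150 = 16.56 mg/L.
Initial deficit D₀ = C_s − DO₀ = 10.1 − 6.888 = 3.212 mg/L.
t_c = (1/0.5020) ln[(0.706/0.204)(1 − 3.212×0.5020/(0.204×16.56))] = 1.992 × ln(1.809) = 1.181 d.
D_c = (0.204/0.706) × 16.56 × e^(−0.204×1.181) = 0.2890 × 16.56 × 0.7859 = 3.761 mg/L.
Minimum DO = 10.1 − 3.761 = 6.339 mg/L.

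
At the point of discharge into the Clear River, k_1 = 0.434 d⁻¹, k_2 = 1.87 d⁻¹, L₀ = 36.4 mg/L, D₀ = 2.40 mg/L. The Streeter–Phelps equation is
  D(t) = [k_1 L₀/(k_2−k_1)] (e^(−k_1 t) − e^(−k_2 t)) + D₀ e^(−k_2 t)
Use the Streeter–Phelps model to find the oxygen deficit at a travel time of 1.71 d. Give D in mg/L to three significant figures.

D ≈ 4.89 mg/L

k_1 L₀/(k_2−k_1) = 0.434×36.4/(1.87−0.434) = 15.80/1.436 = 11.00 mg/L.
e^(−k_1 t) = e^(−0.434×1.710) = 0.4761; e^(−k_2 t) = e^(−1.87×1.710) = 0.04086.
D = 11.00 × (0.4761 − 0.04086) + 2.40 × 0.04086 = 4.788 + 0.09805 = 4.886 mg/L.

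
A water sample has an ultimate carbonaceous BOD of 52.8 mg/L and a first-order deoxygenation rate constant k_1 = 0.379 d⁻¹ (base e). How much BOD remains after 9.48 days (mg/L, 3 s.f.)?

L_t = L₀ e^(−k_1 t) = 52.8 × e^(−0.379×9.48) = 52.8 × 0.02752 = 1.453 mg/L.

L ≈ 1.45 mg/L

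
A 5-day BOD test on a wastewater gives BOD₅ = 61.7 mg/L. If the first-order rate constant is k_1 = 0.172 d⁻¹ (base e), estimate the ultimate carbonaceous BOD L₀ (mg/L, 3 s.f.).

BOD₅ = L₀(1 − e^(−5k_1)) ⇒ L₀ = BOD₅ / (1 − e^(−5×0.172))
= 61.7 / (1 − 0.4232) = 61.7 / 0.5768 = 107.0 mg/L.

L₀ ≈ 107 mg/L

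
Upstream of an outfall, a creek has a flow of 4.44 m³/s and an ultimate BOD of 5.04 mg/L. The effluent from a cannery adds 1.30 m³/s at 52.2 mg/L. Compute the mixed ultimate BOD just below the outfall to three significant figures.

Flow-weighted mixing: C = (Q_r C_r + Q_w C_w)/(Q_r + Q_w)
= (4.44×5.04 + 1.30×52.2)/(4.44 + 1.30) = 90.24/5.740 = 15.72 mg/L.

15.7 mg/L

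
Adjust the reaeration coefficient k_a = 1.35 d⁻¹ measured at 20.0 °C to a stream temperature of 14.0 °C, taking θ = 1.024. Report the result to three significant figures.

k_a(T₂) = k_a(T₁) · θ^(T₂−T₁) = 1.35 × 1.024^(14.0−20.0)
= 1.35 × 1.024^-6.00 = 1.35 × 0.8674 = 1.171 d⁻¹.

k_a ≈ 1.17 d⁻¹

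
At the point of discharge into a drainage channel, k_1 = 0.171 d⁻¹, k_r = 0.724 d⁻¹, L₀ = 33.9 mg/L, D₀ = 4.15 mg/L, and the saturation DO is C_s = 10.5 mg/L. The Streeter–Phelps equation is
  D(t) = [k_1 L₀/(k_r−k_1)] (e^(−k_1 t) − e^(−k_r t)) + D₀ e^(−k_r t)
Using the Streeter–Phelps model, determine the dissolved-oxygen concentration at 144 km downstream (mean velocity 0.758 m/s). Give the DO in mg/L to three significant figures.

DO ≈ 4.59 mg/L

Travel time t = x/v = 144 km / (0.758 m/s) = 144000 m / 0.758 m/s = 190000 s = 2.199 d.
k_1 L₀/(k_r−k_1) = 0.171×33.9/(0.724−0.171) = 5.797/0.5530 = 10.48 mg/L.
e^(−k_1 t) = e^(−0.171×2.199) = 0.6866; e^(−k_r t) = e^(−0.724×2.199) = 0.2035.
D = 10.48 × (0.6866 − 0.2035) + 4.15 × 0.2035 = 5.064 + 0.8447 = 5.909 mg/L.
DO = C_s − D = 10.5 − 5.909 = 4.591 mg/L.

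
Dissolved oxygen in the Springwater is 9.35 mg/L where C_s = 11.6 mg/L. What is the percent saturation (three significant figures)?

% saturation = C/C_s × 100 = 9.35/11.6 × 100 = 80.6 %.

80.6 % saturation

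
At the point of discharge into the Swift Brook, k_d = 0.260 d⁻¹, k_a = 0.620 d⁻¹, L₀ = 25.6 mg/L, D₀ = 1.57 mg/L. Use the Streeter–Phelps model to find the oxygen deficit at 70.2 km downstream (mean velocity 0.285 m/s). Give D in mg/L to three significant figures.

Travel time t = x/v = 70.2 km / (0.285 m/s) = 70200 m / 0.285 m/s = 246300 s = 2.851 d.
k_d L₀/(k_a−k_d) = 0.260×25.6/(0.620−0.260) = 6.656/0.3600 = 18.49 mg/L.
e^(−k_d t) = e^(−0.260×2.851) = 0.4765; e^(−k_a t) = e^(−0.620×2.851) = 0.1708.
D = 18.49 × (0.4765 − 0.1708) + 1.57 × 0.1708 = 5.653 + 0.2681 = 5.922 mg/L.

D ≈ 5.92 mg/L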